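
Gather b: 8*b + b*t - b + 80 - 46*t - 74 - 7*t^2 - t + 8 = b*(t + 7) - 7*t^2 - 47*t + 14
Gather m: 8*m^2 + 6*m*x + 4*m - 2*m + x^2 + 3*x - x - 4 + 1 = 8*m^2 + m*(6*x + 2) + x^2 + 2*x - 3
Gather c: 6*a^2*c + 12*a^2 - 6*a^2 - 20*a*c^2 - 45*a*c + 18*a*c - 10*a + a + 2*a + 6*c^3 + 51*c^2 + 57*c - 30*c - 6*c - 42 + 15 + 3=6*a^2 - 7*a + 6*c^3 + c^2*(51 - 20*a) + c*(6*a^2 - 27*a + 21) - 24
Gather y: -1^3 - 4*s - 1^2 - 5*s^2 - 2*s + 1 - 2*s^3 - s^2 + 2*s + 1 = -2*s^3 - 6*s^2 - 4*s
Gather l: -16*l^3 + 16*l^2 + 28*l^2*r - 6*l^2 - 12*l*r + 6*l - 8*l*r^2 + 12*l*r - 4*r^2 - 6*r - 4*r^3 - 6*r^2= -16*l^3 + l^2*(28*r + 10) + l*(6 - 8*r^2) - 4*r^3 - 10*r^2 - 6*r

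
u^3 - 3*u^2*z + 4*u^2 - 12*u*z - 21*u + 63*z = (u - 3)*(u + 7)*(u - 3*z)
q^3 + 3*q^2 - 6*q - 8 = (q - 2)*(q + 1)*(q + 4)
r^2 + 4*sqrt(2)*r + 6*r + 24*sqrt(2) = (r + 6)*(r + 4*sqrt(2))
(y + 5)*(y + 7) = y^2 + 12*y + 35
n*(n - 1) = n^2 - n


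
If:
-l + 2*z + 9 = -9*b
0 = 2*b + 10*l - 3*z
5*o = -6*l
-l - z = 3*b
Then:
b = -13/8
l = 11/8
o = -33/20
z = 7/2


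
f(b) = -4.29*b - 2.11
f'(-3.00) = -4.29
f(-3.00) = 10.76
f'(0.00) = -4.29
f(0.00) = -2.11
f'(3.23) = -4.29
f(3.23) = -15.97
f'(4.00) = -4.29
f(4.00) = -19.27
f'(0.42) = -4.29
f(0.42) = -3.91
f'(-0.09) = -4.29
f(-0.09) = -1.72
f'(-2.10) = -4.29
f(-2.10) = 6.90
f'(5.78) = -4.29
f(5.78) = -26.91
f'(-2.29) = -4.29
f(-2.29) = 7.71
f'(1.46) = -4.29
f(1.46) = -8.37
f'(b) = -4.29000000000000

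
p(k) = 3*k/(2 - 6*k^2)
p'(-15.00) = 0.00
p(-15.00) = 0.03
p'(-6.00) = 0.01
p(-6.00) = 0.08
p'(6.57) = 0.01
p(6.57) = -0.08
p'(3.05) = 0.06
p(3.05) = -0.17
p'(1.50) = 0.35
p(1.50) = -0.39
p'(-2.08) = 0.15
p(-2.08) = 0.26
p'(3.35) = 0.05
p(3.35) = -0.15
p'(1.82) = 0.21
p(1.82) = -0.31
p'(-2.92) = 0.07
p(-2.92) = 0.18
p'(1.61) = 0.29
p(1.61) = -0.36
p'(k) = 36*k^2/(2 - 6*k^2)^2 + 3/(2 - 6*k^2)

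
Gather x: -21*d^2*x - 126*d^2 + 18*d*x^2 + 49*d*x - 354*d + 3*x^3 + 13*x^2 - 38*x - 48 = -126*d^2 - 354*d + 3*x^3 + x^2*(18*d + 13) + x*(-21*d^2 + 49*d - 38) - 48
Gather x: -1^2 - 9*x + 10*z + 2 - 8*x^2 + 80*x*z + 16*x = -8*x^2 + x*(80*z + 7) + 10*z + 1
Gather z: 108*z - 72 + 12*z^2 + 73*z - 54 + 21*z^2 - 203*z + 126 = 33*z^2 - 22*z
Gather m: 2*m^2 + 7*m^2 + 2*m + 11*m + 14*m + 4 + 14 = 9*m^2 + 27*m + 18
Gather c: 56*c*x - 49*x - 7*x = 56*c*x - 56*x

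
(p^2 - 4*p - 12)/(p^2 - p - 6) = (p - 6)/(p - 3)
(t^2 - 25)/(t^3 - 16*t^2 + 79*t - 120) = (t + 5)/(t^2 - 11*t + 24)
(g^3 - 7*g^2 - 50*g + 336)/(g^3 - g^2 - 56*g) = (g - 6)/g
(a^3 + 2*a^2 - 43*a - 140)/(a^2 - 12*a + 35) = (a^2 + 9*a + 20)/(a - 5)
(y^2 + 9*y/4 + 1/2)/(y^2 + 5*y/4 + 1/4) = (y + 2)/(y + 1)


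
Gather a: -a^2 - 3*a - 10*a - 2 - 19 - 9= -a^2 - 13*a - 30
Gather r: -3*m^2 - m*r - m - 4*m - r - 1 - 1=-3*m^2 - 5*m + r*(-m - 1) - 2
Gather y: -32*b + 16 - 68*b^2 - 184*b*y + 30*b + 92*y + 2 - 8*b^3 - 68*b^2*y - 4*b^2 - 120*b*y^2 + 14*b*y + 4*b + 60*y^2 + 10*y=-8*b^3 - 72*b^2 + 2*b + y^2*(60 - 120*b) + y*(-68*b^2 - 170*b + 102) + 18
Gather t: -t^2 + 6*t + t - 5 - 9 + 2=-t^2 + 7*t - 12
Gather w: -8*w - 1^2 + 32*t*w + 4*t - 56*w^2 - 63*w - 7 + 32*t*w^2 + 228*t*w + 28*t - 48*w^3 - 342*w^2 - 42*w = 32*t - 48*w^3 + w^2*(32*t - 398) + w*(260*t - 113) - 8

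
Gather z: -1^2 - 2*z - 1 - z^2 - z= -z^2 - 3*z - 2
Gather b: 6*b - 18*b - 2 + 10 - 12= -12*b - 4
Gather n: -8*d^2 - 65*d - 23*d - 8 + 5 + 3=-8*d^2 - 88*d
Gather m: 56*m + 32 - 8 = 56*m + 24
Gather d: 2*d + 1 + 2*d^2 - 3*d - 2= 2*d^2 - d - 1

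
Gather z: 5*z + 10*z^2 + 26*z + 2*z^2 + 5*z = 12*z^2 + 36*z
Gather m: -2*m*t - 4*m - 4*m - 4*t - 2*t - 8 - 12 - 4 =m*(-2*t - 8) - 6*t - 24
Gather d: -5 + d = d - 5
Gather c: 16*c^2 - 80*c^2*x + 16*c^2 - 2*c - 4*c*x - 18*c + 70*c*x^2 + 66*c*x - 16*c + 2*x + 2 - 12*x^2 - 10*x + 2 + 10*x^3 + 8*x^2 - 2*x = c^2*(32 - 80*x) + c*(70*x^2 + 62*x - 36) + 10*x^3 - 4*x^2 - 10*x + 4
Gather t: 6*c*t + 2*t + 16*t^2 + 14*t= 16*t^2 + t*(6*c + 16)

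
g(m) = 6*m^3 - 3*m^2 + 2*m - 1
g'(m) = 18*m^2 - 6*m + 2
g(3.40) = 206.94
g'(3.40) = 189.68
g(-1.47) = -29.48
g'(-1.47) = 49.72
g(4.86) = 626.61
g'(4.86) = 397.99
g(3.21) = 172.96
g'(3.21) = 168.21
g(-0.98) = -11.49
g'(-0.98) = 25.17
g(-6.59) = -1861.61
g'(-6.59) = 823.25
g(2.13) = 47.63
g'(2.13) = 70.88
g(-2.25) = -89.03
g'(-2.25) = 106.62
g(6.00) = 1199.00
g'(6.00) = 614.00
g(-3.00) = -196.00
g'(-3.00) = 182.00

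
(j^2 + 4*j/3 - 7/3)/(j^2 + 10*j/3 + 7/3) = (j - 1)/(j + 1)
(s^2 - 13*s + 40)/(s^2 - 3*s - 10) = (s - 8)/(s + 2)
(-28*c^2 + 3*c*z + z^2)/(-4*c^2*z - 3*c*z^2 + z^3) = (7*c + z)/(z*(c + z))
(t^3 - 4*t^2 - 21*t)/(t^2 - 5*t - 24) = t*(t - 7)/(t - 8)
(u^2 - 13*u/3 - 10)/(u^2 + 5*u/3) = (u - 6)/u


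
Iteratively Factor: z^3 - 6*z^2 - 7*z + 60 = (z - 5)*(z^2 - z - 12) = (z - 5)*(z - 4)*(z + 3)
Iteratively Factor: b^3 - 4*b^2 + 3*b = (b - 3)*(b^2 - b) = b*(b - 3)*(b - 1)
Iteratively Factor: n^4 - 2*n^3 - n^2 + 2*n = (n - 2)*(n^3 - n) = (n - 2)*(n + 1)*(n^2 - n) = (n - 2)*(n - 1)*(n + 1)*(n)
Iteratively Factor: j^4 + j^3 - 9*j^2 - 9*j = (j)*(j^3 + j^2 - 9*j - 9) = j*(j + 3)*(j^2 - 2*j - 3) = j*(j - 3)*(j + 3)*(j + 1)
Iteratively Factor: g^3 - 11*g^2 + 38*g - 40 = (g - 4)*(g^2 - 7*g + 10) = (g - 5)*(g - 4)*(g - 2)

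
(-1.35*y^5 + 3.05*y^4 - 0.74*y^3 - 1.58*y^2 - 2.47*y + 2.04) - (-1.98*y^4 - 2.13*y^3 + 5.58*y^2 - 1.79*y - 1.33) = -1.35*y^5 + 5.03*y^4 + 1.39*y^3 - 7.16*y^2 - 0.68*y + 3.37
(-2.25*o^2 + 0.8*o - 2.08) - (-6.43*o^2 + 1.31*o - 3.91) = 4.18*o^2 - 0.51*o + 1.83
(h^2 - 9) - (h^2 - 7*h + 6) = 7*h - 15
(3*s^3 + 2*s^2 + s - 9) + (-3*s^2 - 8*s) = 3*s^3 - s^2 - 7*s - 9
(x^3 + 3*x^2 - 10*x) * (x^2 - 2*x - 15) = x^5 + x^4 - 31*x^3 - 25*x^2 + 150*x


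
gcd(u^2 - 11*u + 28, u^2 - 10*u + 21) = u - 7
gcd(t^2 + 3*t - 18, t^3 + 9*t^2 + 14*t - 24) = t + 6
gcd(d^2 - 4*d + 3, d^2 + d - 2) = d - 1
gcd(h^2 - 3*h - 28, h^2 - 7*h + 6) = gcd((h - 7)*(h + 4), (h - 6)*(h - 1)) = 1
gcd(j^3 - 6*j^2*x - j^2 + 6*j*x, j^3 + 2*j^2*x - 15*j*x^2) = j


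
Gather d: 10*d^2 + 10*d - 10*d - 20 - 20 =10*d^2 - 40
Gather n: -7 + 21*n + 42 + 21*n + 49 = 42*n + 84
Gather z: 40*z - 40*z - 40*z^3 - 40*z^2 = -40*z^3 - 40*z^2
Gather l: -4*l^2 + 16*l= -4*l^2 + 16*l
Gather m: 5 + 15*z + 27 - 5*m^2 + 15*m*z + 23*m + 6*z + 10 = -5*m^2 + m*(15*z + 23) + 21*z + 42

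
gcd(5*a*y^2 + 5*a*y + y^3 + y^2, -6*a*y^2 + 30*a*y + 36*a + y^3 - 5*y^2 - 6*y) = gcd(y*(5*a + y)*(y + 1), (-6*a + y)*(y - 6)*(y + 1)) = y + 1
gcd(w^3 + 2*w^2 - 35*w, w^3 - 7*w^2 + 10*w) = w^2 - 5*w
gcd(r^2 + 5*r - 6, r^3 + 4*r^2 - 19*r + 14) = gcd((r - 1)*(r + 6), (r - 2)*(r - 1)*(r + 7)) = r - 1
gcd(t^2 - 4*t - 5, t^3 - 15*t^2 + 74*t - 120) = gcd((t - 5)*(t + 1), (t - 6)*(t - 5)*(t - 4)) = t - 5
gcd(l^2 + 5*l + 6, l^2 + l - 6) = l + 3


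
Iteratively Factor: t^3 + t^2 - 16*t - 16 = (t + 1)*(t^2 - 16) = (t + 1)*(t + 4)*(t - 4)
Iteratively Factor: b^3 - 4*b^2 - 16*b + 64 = (b - 4)*(b^2 - 16) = (b - 4)^2*(b + 4)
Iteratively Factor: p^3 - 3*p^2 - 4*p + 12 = (p + 2)*(p^2 - 5*p + 6) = (p - 2)*(p + 2)*(p - 3)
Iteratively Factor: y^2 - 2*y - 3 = (y - 3)*(y + 1)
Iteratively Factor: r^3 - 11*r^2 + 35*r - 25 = (r - 5)*(r^2 - 6*r + 5) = (r - 5)*(r - 1)*(r - 5)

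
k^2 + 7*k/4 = k*(k + 7/4)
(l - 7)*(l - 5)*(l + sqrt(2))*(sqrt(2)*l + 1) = sqrt(2)*l^4 - 12*sqrt(2)*l^3 + 3*l^3 - 36*l^2 + 36*sqrt(2)*l^2 - 12*sqrt(2)*l + 105*l + 35*sqrt(2)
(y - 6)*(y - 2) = y^2 - 8*y + 12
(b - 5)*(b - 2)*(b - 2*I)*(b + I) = b^4 - 7*b^3 - I*b^3 + 12*b^2 + 7*I*b^2 - 14*b - 10*I*b + 20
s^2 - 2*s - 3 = (s - 3)*(s + 1)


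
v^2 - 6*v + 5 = (v - 5)*(v - 1)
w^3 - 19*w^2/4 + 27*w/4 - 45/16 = (w - 5/2)*(w - 3/2)*(w - 3/4)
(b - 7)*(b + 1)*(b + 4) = b^3 - 2*b^2 - 31*b - 28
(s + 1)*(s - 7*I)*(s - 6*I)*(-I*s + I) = -I*s^4 - 13*s^3 + 43*I*s^2 + 13*s - 42*I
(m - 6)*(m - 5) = m^2 - 11*m + 30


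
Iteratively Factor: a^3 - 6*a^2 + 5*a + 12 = (a + 1)*(a^2 - 7*a + 12) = (a - 4)*(a + 1)*(a - 3)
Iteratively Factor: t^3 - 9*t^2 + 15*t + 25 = (t + 1)*(t^2 - 10*t + 25) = (t - 5)*(t + 1)*(t - 5)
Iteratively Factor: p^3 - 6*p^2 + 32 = (p - 4)*(p^2 - 2*p - 8) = (p - 4)*(p + 2)*(p - 4)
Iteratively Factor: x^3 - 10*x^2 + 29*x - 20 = (x - 4)*(x^2 - 6*x + 5) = (x - 5)*(x - 4)*(x - 1)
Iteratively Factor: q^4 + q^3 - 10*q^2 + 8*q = (q - 1)*(q^3 + 2*q^2 - 8*q) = q*(q - 1)*(q^2 + 2*q - 8) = q*(q - 2)*(q - 1)*(q + 4)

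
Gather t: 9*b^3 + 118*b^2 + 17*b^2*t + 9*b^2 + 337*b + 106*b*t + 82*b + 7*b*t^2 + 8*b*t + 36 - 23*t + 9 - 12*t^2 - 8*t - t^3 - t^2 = 9*b^3 + 127*b^2 + 419*b - t^3 + t^2*(7*b - 13) + t*(17*b^2 + 114*b - 31) + 45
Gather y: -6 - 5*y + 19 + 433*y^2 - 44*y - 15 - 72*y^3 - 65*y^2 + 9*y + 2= -72*y^3 + 368*y^2 - 40*y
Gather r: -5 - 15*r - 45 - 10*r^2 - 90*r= -10*r^2 - 105*r - 50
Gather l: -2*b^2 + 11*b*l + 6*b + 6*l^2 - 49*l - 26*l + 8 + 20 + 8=-2*b^2 + 6*b + 6*l^2 + l*(11*b - 75) + 36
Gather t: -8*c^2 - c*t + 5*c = -8*c^2 - c*t + 5*c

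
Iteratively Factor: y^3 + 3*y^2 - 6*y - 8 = (y + 4)*(y^2 - y - 2) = (y + 1)*(y + 4)*(y - 2)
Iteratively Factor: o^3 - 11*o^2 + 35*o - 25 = (o - 5)*(o^2 - 6*o + 5) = (o - 5)^2*(o - 1)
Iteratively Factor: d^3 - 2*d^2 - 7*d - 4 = (d + 1)*(d^2 - 3*d - 4) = (d + 1)^2*(d - 4)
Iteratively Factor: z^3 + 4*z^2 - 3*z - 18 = (z + 3)*(z^2 + z - 6) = (z + 3)^2*(z - 2)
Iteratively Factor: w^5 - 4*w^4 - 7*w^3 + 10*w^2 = (w + 2)*(w^4 - 6*w^3 + 5*w^2) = (w - 5)*(w + 2)*(w^3 - w^2) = w*(w - 5)*(w + 2)*(w^2 - w) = w*(w - 5)*(w - 1)*(w + 2)*(w)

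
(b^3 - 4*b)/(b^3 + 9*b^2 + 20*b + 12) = b*(b - 2)/(b^2 + 7*b + 6)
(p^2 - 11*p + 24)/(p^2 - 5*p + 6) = (p - 8)/(p - 2)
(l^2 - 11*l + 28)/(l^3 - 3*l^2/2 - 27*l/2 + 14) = 2*(l - 7)/(2*l^2 + 5*l - 7)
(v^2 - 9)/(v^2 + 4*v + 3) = (v - 3)/(v + 1)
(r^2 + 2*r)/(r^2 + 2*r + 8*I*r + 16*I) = r/(r + 8*I)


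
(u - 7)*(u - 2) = u^2 - 9*u + 14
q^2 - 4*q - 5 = (q - 5)*(q + 1)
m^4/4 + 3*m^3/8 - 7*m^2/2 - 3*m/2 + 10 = (m/4 + 1)*(m - 5/2)*(m - 2)*(m + 2)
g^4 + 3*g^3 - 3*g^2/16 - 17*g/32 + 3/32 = (g - 1/4)^2*(g + 1/2)*(g + 3)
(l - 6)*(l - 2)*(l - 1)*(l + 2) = l^4 - 7*l^3 + 2*l^2 + 28*l - 24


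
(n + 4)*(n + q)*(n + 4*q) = n^3 + 5*n^2*q + 4*n^2 + 4*n*q^2 + 20*n*q + 16*q^2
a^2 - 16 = (a - 4)*(a + 4)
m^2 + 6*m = m*(m + 6)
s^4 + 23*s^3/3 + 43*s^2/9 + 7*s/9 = s*(s + 1/3)^2*(s + 7)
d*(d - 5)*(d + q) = d^3 + d^2*q - 5*d^2 - 5*d*q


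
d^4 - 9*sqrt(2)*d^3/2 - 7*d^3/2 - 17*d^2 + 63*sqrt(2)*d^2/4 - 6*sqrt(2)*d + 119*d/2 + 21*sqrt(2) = (d - 7/2)*(d - 6*sqrt(2))*(d + sqrt(2)/2)*(d + sqrt(2))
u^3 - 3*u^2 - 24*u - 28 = (u - 7)*(u + 2)^2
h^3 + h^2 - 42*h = h*(h - 6)*(h + 7)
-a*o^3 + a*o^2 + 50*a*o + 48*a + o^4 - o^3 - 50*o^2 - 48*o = (-a + o)*(o - 8)*(o + 1)*(o + 6)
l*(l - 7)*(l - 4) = l^3 - 11*l^2 + 28*l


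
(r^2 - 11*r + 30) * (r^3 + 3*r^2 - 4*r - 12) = r^5 - 8*r^4 - 7*r^3 + 122*r^2 + 12*r - 360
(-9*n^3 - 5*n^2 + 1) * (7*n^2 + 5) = -63*n^5 - 35*n^4 - 45*n^3 - 18*n^2 + 5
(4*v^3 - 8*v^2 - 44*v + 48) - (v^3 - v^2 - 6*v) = 3*v^3 - 7*v^2 - 38*v + 48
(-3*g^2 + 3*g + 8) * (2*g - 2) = -6*g^3 + 12*g^2 + 10*g - 16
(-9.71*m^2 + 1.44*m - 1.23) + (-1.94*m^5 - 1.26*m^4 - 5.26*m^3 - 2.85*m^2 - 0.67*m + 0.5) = -1.94*m^5 - 1.26*m^4 - 5.26*m^3 - 12.56*m^2 + 0.77*m - 0.73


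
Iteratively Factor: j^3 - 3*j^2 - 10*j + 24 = (j - 4)*(j^2 + j - 6) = (j - 4)*(j - 2)*(j + 3)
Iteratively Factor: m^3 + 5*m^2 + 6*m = (m)*(m^2 + 5*m + 6) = m*(m + 2)*(m + 3)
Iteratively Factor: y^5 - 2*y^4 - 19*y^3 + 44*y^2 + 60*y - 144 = (y + 2)*(y^4 - 4*y^3 - 11*y^2 + 66*y - 72) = (y - 3)*(y + 2)*(y^3 - y^2 - 14*y + 24) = (y - 3)^2*(y + 2)*(y^2 + 2*y - 8) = (y - 3)^2*(y + 2)*(y + 4)*(y - 2)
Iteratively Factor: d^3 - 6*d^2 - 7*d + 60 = (d - 5)*(d^2 - d - 12) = (d - 5)*(d - 4)*(d + 3)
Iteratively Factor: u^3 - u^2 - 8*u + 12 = (u - 2)*(u^2 + u - 6) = (u - 2)^2*(u + 3)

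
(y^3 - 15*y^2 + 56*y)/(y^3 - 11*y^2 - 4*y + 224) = y/(y + 4)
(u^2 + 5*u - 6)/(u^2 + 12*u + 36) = (u - 1)/(u + 6)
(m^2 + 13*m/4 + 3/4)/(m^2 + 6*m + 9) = (m + 1/4)/(m + 3)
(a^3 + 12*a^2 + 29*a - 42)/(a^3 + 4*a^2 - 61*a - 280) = (a^2 + 5*a - 6)/(a^2 - 3*a - 40)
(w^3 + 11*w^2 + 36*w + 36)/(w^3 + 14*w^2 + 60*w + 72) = (w + 3)/(w + 6)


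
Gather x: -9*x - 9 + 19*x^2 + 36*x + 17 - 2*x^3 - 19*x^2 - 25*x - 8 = -2*x^3 + 2*x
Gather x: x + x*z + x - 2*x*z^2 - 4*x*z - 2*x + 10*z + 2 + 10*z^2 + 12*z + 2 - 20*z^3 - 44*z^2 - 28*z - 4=x*(-2*z^2 - 3*z) - 20*z^3 - 34*z^2 - 6*z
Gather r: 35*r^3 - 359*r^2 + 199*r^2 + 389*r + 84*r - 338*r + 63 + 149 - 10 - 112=35*r^3 - 160*r^2 + 135*r + 90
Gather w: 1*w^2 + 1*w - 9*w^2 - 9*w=-8*w^2 - 8*w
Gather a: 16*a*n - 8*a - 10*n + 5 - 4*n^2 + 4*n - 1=a*(16*n - 8) - 4*n^2 - 6*n + 4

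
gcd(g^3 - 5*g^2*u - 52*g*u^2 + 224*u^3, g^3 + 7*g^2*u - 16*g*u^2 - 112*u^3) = -g^2 - 3*g*u + 28*u^2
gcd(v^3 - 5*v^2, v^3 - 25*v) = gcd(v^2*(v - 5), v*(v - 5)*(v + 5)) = v^2 - 5*v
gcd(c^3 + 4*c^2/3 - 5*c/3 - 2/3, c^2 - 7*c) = 1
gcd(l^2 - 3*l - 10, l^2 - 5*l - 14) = l + 2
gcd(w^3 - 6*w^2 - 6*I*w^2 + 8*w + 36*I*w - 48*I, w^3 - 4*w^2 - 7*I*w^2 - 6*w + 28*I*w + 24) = w^2 + w*(-4 - 6*I) + 24*I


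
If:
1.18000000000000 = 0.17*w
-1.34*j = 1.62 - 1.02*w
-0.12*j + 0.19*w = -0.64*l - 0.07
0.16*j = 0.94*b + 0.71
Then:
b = -0.06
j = 4.07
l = -1.41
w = 6.94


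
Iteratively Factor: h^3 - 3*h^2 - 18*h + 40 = (h - 5)*(h^2 + 2*h - 8) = (h - 5)*(h - 2)*(h + 4)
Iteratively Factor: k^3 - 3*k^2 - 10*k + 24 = (k - 4)*(k^2 + k - 6) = (k - 4)*(k - 2)*(k + 3)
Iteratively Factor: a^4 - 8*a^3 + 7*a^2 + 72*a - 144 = (a - 3)*(a^3 - 5*a^2 - 8*a + 48) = (a - 3)*(a + 3)*(a^2 - 8*a + 16) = (a - 4)*(a - 3)*(a + 3)*(a - 4)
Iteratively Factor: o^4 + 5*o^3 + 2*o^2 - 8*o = (o - 1)*(o^3 + 6*o^2 + 8*o) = (o - 1)*(o + 2)*(o^2 + 4*o) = o*(o - 1)*(o + 2)*(o + 4)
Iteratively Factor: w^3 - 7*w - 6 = (w + 1)*(w^2 - w - 6) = (w - 3)*(w + 1)*(w + 2)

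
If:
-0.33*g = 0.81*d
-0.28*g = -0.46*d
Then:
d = 0.00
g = 0.00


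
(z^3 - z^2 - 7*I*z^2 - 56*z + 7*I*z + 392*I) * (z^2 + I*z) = z^5 - z^4 - 6*I*z^4 - 49*z^3 + 6*I*z^3 - 7*z^2 + 336*I*z^2 - 392*z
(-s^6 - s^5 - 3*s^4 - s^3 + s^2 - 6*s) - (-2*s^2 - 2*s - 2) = -s^6 - s^5 - 3*s^4 - s^3 + 3*s^2 - 4*s + 2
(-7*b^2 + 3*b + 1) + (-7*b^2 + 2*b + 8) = -14*b^2 + 5*b + 9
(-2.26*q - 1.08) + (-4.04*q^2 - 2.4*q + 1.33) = -4.04*q^2 - 4.66*q + 0.25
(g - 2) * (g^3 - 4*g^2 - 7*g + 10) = g^4 - 6*g^3 + g^2 + 24*g - 20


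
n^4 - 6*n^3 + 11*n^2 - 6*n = n*(n - 3)*(n - 2)*(n - 1)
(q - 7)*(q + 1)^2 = q^3 - 5*q^2 - 13*q - 7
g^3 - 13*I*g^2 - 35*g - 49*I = (g - 7*I)^2*(g + I)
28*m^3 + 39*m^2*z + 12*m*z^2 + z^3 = (m + z)*(4*m + z)*(7*m + z)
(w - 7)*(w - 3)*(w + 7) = w^3 - 3*w^2 - 49*w + 147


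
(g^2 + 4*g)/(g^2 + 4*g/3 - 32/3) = 3*g/(3*g - 8)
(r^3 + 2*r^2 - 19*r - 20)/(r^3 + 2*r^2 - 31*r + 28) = (r^2 + 6*r + 5)/(r^2 + 6*r - 7)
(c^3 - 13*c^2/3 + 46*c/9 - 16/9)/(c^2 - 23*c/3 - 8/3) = (-9*c^3 + 39*c^2 - 46*c + 16)/(3*(-3*c^2 + 23*c + 8))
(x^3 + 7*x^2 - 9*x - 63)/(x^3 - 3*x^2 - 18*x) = (x^2 + 4*x - 21)/(x*(x - 6))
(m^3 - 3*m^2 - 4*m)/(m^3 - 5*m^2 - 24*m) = (-m^2 + 3*m + 4)/(-m^2 + 5*m + 24)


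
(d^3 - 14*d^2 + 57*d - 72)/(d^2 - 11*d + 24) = d - 3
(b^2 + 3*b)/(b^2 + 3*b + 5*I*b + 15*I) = b/(b + 5*I)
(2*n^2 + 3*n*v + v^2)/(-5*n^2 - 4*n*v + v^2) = (2*n + v)/(-5*n + v)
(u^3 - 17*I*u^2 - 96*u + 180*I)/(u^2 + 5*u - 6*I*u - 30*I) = (u^2 - 11*I*u - 30)/(u + 5)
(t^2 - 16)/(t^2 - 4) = (t^2 - 16)/(t^2 - 4)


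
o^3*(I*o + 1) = I*o^4 + o^3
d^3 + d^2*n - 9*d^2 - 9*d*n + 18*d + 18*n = (d - 6)*(d - 3)*(d + n)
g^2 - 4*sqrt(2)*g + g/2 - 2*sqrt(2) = (g + 1/2)*(g - 4*sqrt(2))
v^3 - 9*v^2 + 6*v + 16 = (v - 8)*(v - 2)*(v + 1)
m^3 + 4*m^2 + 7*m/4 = m*(m + 1/2)*(m + 7/2)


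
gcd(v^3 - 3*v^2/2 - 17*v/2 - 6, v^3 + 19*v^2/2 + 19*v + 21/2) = v^2 + 5*v/2 + 3/2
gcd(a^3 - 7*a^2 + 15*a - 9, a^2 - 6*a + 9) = a^2 - 6*a + 9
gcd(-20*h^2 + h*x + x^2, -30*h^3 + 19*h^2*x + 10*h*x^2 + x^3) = 5*h + x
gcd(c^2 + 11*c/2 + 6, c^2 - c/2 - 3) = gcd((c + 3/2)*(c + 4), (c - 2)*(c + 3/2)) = c + 3/2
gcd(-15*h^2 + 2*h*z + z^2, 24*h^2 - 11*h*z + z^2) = -3*h + z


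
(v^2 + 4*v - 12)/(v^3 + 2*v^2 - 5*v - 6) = (v + 6)/(v^2 + 4*v + 3)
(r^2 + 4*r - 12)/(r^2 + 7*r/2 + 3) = 2*(r^2 + 4*r - 12)/(2*r^2 + 7*r + 6)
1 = 1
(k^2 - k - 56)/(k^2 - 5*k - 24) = (k + 7)/(k + 3)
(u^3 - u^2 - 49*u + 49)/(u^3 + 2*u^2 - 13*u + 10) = (u^2 - 49)/(u^2 + 3*u - 10)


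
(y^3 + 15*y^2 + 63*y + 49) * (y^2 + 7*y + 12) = y^5 + 22*y^4 + 180*y^3 + 670*y^2 + 1099*y + 588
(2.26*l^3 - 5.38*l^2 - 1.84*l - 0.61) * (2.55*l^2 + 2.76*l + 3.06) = 5.763*l^5 - 7.4814*l^4 - 12.6252*l^3 - 23.0967*l^2 - 7.314*l - 1.8666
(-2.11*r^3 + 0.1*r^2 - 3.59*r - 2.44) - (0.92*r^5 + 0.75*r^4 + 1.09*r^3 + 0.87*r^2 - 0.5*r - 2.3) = -0.92*r^5 - 0.75*r^4 - 3.2*r^3 - 0.77*r^2 - 3.09*r - 0.14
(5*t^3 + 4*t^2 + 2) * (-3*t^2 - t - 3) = -15*t^5 - 17*t^4 - 19*t^3 - 18*t^2 - 2*t - 6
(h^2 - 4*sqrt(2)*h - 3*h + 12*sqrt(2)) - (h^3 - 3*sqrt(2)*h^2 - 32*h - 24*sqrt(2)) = -h^3 + h^2 + 3*sqrt(2)*h^2 - 4*sqrt(2)*h + 29*h + 36*sqrt(2)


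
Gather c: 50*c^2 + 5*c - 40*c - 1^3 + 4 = 50*c^2 - 35*c + 3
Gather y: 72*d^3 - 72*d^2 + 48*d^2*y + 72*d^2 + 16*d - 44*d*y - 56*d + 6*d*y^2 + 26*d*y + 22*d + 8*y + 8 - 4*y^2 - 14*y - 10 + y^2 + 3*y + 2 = 72*d^3 - 18*d + y^2*(6*d - 3) + y*(48*d^2 - 18*d - 3)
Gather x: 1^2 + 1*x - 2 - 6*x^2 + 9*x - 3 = -6*x^2 + 10*x - 4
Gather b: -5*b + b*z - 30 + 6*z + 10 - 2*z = b*(z - 5) + 4*z - 20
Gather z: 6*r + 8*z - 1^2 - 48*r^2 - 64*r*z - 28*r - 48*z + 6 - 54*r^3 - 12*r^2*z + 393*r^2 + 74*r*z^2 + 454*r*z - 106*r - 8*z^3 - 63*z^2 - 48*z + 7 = -54*r^3 + 345*r^2 - 128*r - 8*z^3 + z^2*(74*r - 63) + z*(-12*r^2 + 390*r - 88) + 12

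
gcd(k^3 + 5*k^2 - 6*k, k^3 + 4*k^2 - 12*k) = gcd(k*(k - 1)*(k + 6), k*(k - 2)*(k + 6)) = k^2 + 6*k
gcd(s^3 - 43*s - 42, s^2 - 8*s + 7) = s - 7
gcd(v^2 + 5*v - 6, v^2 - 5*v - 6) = 1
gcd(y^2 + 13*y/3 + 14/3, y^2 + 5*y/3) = 1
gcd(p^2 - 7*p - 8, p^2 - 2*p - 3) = p + 1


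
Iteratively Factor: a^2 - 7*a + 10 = (a - 5)*(a - 2)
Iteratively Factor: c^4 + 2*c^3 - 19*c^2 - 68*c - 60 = (c + 2)*(c^3 - 19*c - 30) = (c + 2)^2*(c^2 - 2*c - 15) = (c + 2)^2*(c + 3)*(c - 5)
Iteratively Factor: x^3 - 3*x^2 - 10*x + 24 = (x - 4)*(x^2 + x - 6) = (x - 4)*(x - 2)*(x + 3)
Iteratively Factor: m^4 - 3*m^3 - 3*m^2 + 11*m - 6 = (m - 3)*(m^3 - 3*m + 2) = (m - 3)*(m - 1)*(m^2 + m - 2) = (m - 3)*(m - 1)^2*(m + 2)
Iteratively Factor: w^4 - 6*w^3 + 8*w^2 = (w - 4)*(w^3 - 2*w^2) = w*(w - 4)*(w^2 - 2*w) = w*(w - 4)*(w - 2)*(w)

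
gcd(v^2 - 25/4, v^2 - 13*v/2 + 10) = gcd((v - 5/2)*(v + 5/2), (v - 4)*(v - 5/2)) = v - 5/2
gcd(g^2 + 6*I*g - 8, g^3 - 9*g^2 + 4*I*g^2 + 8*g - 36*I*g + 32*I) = g + 4*I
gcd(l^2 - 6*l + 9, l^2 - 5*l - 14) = 1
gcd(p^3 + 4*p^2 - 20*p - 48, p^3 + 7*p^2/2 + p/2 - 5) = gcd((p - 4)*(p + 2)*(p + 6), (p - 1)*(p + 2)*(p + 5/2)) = p + 2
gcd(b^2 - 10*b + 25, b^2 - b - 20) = b - 5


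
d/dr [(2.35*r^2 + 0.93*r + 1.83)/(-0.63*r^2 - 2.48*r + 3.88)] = (-5.2421*r^2 + 20.5418*r + 8.1468)/(0.3969*r^4 + 3.1248*r^3 + 1.2616*r^2 - 19.2448*r + 15.0544)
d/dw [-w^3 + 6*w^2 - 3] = 3*w*(4 - w)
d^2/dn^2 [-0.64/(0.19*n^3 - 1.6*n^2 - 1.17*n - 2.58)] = ((0.7296*n - 2.048)*(-0.19*n^3 + 1.6*n^2 + 1.17*n + 2.58) + 0.64*(-1.14*n^2 + 6.4*n + 2.34)*(-0.57*n^2 + 3.2*n + 1.17))/(-0.19*n^3 + 1.6*n^2 + 1.17*n + 2.58)^3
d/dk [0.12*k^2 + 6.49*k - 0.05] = 0.24*k + 6.49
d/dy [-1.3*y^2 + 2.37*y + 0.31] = 2.37 - 2.6*y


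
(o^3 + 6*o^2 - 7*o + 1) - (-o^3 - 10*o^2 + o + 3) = 2*o^3 + 16*o^2 - 8*o - 2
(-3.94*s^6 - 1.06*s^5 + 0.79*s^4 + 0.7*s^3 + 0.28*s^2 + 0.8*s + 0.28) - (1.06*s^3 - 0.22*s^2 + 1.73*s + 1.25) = -3.94*s^6 - 1.06*s^5 + 0.79*s^4 - 0.36*s^3 + 0.5*s^2 - 0.93*s - 0.97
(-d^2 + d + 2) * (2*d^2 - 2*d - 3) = -2*d^4 + 4*d^3 + 5*d^2 - 7*d - 6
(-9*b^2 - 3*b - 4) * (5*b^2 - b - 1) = -45*b^4 - 6*b^3 - 8*b^2 + 7*b + 4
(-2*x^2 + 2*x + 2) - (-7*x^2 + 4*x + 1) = 5*x^2 - 2*x + 1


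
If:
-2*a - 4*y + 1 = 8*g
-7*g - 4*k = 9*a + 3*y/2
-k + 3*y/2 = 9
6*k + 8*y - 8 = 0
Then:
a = 2793/986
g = -2373/986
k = -60/17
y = 62/17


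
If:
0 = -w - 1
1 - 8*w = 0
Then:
No Solution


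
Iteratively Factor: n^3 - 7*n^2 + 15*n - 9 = (n - 3)*(n^2 - 4*n + 3) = (n - 3)^2*(n - 1)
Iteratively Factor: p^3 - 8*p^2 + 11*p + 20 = (p + 1)*(p^2 - 9*p + 20) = (p - 4)*(p + 1)*(p - 5)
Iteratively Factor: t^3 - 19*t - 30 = (t + 2)*(t^2 - 2*t - 15) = (t + 2)*(t + 3)*(t - 5)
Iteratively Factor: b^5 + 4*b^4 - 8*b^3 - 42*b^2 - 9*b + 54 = (b - 1)*(b^4 + 5*b^3 - 3*b^2 - 45*b - 54) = (b - 1)*(b + 2)*(b^3 + 3*b^2 - 9*b - 27) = (b - 3)*(b - 1)*(b + 2)*(b^2 + 6*b + 9) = (b - 3)*(b - 1)*(b + 2)*(b + 3)*(b + 3)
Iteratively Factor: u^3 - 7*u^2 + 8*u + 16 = (u + 1)*(u^2 - 8*u + 16) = (u - 4)*(u + 1)*(u - 4)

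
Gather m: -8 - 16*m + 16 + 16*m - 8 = 0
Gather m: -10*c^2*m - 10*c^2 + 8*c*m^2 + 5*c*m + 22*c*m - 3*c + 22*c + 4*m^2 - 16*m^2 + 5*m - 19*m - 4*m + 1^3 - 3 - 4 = -10*c^2 + 19*c + m^2*(8*c - 12) + m*(-10*c^2 + 27*c - 18) - 6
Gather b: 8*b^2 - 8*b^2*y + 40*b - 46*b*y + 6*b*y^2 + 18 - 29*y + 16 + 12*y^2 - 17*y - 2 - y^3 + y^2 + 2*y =b^2*(8 - 8*y) + b*(6*y^2 - 46*y + 40) - y^3 + 13*y^2 - 44*y + 32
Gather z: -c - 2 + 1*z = -c + z - 2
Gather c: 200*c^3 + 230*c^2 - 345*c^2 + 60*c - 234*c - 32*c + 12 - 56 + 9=200*c^3 - 115*c^2 - 206*c - 35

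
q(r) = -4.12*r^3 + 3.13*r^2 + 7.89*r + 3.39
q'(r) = -12.36*r^2 + 6.26*r + 7.89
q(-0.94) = 2.16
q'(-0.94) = -8.92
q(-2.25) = 48.41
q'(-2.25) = -68.77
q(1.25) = 10.10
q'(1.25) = -3.60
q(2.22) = -8.75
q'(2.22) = -39.13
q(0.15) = 4.63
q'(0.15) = 8.55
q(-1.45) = 11.09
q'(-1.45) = -27.17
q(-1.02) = 2.97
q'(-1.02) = -11.35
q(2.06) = -3.09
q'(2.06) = -31.67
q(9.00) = -2675.55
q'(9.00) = -936.93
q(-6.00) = 958.65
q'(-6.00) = -474.63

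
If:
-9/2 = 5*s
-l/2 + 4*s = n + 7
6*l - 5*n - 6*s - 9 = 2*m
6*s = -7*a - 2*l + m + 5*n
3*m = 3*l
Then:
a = -3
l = -38/5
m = -38/5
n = -34/5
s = -9/10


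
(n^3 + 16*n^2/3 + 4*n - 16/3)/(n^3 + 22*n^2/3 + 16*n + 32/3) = (3*n - 2)/(3*n + 4)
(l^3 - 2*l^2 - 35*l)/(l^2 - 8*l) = (l^2 - 2*l - 35)/(l - 8)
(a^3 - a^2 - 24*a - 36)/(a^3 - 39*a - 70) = (a^2 - 3*a - 18)/(a^2 - 2*a - 35)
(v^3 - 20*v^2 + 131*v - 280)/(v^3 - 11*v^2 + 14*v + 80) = (v - 7)/(v + 2)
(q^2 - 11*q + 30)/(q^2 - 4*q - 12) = (q - 5)/(q + 2)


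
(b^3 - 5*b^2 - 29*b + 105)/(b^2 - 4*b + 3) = (b^2 - 2*b - 35)/(b - 1)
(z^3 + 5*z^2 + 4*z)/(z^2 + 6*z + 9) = z*(z^2 + 5*z + 4)/(z^2 + 6*z + 9)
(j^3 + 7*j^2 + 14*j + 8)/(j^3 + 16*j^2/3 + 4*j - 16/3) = 3*(j + 1)/(3*j - 2)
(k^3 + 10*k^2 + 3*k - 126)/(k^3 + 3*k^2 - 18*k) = (k + 7)/k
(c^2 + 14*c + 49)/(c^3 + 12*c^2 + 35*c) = (c + 7)/(c*(c + 5))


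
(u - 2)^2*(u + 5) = u^3 + u^2 - 16*u + 20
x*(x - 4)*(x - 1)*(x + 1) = x^4 - 4*x^3 - x^2 + 4*x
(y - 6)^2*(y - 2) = y^3 - 14*y^2 + 60*y - 72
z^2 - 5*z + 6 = (z - 3)*(z - 2)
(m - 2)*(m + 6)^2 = m^3 + 10*m^2 + 12*m - 72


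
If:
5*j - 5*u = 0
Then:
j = u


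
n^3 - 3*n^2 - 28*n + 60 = (n - 6)*(n - 2)*(n + 5)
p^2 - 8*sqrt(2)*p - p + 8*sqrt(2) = (p - 1)*(p - 8*sqrt(2))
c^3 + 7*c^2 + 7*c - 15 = (c - 1)*(c + 3)*(c + 5)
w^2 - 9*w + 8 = (w - 8)*(w - 1)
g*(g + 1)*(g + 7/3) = g^3 + 10*g^2/3 + 7*g/3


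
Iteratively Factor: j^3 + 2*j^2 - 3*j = (j)*(j^2 + 2*j - 3) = j*(j + 3)*(j - 1)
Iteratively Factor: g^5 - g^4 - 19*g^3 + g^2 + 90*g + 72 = (g + 3)*(g^4 - 4*g^3 - 7*g^2 + 22*g + 24) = (g + 2)*(g + 3)*(g^3 - 6*g^2 + 5*g + 12) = (g + 1)*(g + 2)*(g + 3)*(g^2 - 7*g + 12) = (g - 4)*(g + 1)*(g + 2)*(g + 3)*(g - 3)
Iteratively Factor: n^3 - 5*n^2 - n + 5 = (n + 1)*(n^2 - 6*n + 5) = (n - 1)*(n + 1)*(n - 5)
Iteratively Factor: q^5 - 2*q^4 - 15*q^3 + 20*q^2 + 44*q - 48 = (q + 3)*(q^4 - 5*q^3 + 20*q - 16) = (q - 4)*(q + 3)*(q^3 - q^2 - 4*q + 4) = (q - 4)*(q - 1)*(q + 3)*(q^2 - 4) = (q - 4)*(q - 1)*(q + 2)*(q + 3)*(q - 2)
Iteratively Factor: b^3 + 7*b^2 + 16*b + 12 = (b + 3)*(b^2 + 4*b + 4) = (b + 2)*(b + 3)*(b + 2)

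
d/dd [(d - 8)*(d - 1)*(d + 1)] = 3*d^2 - 16*d - 1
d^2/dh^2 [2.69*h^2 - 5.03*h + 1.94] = 5.38000000000000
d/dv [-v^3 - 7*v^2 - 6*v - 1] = -3*v^2 - 14*v - 6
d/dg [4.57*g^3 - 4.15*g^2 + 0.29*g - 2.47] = 13.71*g^2 - 8.3*g + 0.29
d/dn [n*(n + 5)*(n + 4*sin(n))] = n*(n + 5)*(4*cos(n) + 1) + n*(n + 4*sin(n)) + (n + 5)*(n + 4*sin(n))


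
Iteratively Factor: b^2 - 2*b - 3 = (b + 1)*(b - 3)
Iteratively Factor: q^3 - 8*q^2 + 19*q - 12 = (q - 1)*(q^2 - 7*q + 12) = (q - 3)*(q - 1)*(q - 4)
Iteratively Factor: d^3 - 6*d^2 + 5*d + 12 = (d - 4)*(d^2 - 2*d - 3) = (d - 4)*(d - 3)*(d + 1)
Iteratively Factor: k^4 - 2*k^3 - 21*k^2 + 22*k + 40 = (k - 5)*(k^3 + 3*k^2 - 6*k - 8) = (k - 5)*(k + 1)*(k^2 + 2*k - 8) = (k - 5)*(k - 2)*(k + 1)*(k + 4)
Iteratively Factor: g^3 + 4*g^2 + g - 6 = (g + 3)*(g^2 + g - 2) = (g - 1)*(g + 3)*(g + 2)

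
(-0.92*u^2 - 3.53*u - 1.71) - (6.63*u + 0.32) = -0.92*u^2 - 10.16*u - 2.03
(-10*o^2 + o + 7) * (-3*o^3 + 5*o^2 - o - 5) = 30*o^5 - 53*o^4 - 6*o^3 + 84*o^2 - 12*o - 35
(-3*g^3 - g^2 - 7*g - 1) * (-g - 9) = 3*g^4 + 28*g^3 + 16*g^2 + 64*g + 9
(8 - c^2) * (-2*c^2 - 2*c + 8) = 2*c^4 + 2*c^3 - 24*c^2 - 16*c + 64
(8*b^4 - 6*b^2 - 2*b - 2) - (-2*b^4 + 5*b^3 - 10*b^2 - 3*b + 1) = 10*b^4 - 5*b^3 + 4*b^2 + b - 3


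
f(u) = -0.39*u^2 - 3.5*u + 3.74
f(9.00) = -59.35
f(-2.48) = 10.02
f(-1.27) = 7.56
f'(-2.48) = -1.57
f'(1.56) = -4.72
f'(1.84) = -4.94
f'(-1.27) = -2.51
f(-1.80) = 8.78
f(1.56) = -2.67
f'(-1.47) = -2.35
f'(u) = -0.78*u - 3.5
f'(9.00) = -10.52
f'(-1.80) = -2.10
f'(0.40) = -3.81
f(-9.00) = 3.65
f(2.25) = -6.11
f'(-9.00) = 3.52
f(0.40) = 2.28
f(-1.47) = 8.04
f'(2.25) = -5.26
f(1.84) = -4.02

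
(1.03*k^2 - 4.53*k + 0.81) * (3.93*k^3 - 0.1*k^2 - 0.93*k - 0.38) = 4.0479*k^5 - 17.9059*k^4 + 2.6784*k^3 + 3.7405*k^2 + 0.9681*k - 0.3078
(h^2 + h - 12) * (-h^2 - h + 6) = -h^4 - 2*h^3 + 17*h^2 + 18*h - 72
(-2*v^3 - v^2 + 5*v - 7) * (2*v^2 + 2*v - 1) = -4*v^5 - 6*v^4 + 10*v^3 - 3*v^2 - 19*v + 7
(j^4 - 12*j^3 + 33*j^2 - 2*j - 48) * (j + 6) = j^5 - 6*j^4 - 39*j^3 + 196*j^2 - 60*j - 288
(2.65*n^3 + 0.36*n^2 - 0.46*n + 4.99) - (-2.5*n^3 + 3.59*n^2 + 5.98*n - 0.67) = 5.15*n^3 - 3.23*n^2 - 6.44*n + 5.66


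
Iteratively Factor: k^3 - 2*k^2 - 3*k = (k + 1)*(k^2 - 3*k) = (k - 3)*(k + 1)*(k)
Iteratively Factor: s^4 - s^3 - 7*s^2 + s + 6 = (s + 2)*(s^3 - 3*s^2 - s + 3) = (s - 1)*(s + 2)*(s^2 - 2*s - 3) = (s - 3)*(s - 1)*(s + 2)*(s + 1)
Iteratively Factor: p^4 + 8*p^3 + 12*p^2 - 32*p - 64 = (p + 2)*(p^3 + 6*p^2 - 32) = (p - 2)*(p + 2)*(p^2 + 8*p + 16) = (p - 2)*(p + 2)*(p + 4)*(p + 4)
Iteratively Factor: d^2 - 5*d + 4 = (d - 1)*(d - 4)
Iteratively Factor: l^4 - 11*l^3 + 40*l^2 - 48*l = (l - 4)*(l^3 - 7*l^2 + 12*l) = (l - 4)*(l - 3)*(l^2 - 4*l) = (l - 4)^2*(l - 3)*(l)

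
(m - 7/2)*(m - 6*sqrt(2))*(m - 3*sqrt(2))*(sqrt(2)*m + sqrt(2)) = sqrt(2)*m^4 - 18*m^3 - 5*sqrt(2)*m^3/2 + 45*m^2 + 65*sqrt(2)*m^2/2 - 90*sqrt(2)*m + 63*m - 126*sqrt(2)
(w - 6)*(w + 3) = w^2 - 3*w - 18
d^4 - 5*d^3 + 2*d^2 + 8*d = d*(d - 4)*(d - 2)*(d + 1)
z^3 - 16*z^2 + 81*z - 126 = (z - 7)*(z - 6)*(z - 3)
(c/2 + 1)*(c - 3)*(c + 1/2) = c^3/2 - c^2/4 - 13*c/4 - 3/2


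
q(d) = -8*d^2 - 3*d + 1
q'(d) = -16*d - 3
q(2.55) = -58.67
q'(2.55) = -43.80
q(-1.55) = -13.57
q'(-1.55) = 21.80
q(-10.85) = -908.23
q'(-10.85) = 170.60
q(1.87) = -32.59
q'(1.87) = -32.92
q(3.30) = -96.02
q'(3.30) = -55.80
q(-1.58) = -14.23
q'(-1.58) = 22.28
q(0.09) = 0.67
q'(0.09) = -4.44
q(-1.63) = -15.37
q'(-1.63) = 23.08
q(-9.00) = -620.00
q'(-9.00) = 141.00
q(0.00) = 1.00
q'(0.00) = -3.00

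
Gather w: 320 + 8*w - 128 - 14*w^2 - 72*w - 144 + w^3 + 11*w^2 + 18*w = w^3 - 3*w^2 - 46*w + 48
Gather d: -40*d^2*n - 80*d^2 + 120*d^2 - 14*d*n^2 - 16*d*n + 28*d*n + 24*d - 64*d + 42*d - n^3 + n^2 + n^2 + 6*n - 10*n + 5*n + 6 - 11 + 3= d^2*(40 - 40*n) + d*(-14*n^2 + 12*n + 2) - n^3 + 2*n^2 + n - 2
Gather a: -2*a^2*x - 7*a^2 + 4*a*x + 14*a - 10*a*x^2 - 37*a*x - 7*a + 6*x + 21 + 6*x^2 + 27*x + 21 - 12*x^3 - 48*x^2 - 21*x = a^2*(-2*x - 7) + a*(-10*x^2 - 33*x + 7) - 12*x^3 - 42*x^2 + 12*x + 42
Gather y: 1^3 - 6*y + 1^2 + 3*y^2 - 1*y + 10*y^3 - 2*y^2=10*y^3 + y^2 - 7*y + 2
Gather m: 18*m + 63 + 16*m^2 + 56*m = 16*m^2 + 74*m + 63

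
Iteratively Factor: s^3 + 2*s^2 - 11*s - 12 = (s + 4)*(s^2 - 2*s - 3) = (s - 3)*(s + 4)*(s + 1)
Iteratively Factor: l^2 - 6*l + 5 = (l - 5)*(l - 1)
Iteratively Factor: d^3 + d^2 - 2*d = (d + 2)*(d^2 - d) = (d - 1)*(d + 2)*(d)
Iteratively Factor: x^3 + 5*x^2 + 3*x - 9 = (x + 3)*(x^2 + 2*x - 3) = (x - 1)*(x + 3)*(x + 3)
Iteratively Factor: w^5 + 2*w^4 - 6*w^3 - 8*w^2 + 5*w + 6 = (w - 2)*(w^4 + 4*w^3 + 2*w^2 - 4*w - 3) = (w - 2)*(w + 1)*(w^3 + 3*w^2 - w - 3) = (w - 2)*(w + 1)*(w + 3)*(w^2 - 1) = (w - 2)*(w - 1)*(w + 1)*(w + 3)*(w + 1)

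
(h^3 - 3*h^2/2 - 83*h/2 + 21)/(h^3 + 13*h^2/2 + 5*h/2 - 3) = (h - 7)/(h + 1)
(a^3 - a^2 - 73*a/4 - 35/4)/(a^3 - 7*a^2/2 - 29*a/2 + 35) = (a + 1/2)/(a - 2)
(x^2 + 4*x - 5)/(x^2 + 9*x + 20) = (x - 1)/(x + 4)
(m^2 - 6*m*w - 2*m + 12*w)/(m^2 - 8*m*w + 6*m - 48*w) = (m^2 - 6*m*w - 2*m + 12*w)/(m^2 - 8*m*w + 6*m - 48*w)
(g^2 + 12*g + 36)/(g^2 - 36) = (g + 6)/(g - 6)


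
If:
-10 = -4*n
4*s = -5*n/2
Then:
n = 5/2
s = -25/16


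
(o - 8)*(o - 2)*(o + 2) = o^3 - 8*o^2 - 4*o + 32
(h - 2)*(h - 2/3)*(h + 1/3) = h^3 - 7*h^2/3 + 4*h/9 + 4/9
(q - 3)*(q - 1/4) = q^2 - 13*q/4 + 3/4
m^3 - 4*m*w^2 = m*(m - 2*w)*(m + 2*w)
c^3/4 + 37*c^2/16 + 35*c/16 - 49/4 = (c/4 + 1)*(c - 7/4)*(c + 7)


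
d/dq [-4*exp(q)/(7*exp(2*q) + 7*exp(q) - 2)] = (28*exp(2*q) + 8)*exp(q)/(49*exp(4*q) + 98*exp(3*q) + 21*exp(2*q) - 28*exp(q) + 4)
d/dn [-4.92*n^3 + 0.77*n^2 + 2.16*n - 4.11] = -14.76*n^2 + 1.54*n + 2.16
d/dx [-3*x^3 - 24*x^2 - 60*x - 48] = -9*x^2 - 48*x - 60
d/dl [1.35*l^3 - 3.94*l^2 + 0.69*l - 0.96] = 4.05*l^2 - 7.88*l + 0.69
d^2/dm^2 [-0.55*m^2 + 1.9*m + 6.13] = -1.10000000000000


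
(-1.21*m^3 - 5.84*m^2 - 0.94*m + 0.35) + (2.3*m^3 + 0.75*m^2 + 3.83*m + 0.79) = 1.09*m^3 - 5.09*m^2 + 2.89*m + 1.14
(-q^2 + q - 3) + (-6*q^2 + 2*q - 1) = -7*q^2 + 3*q - 4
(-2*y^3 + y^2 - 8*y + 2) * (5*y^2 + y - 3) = -10*y^5 + 3*y^4 - 33*y^3 - y^2 + 26*y - 6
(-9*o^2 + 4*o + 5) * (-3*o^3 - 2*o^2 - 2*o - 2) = 27*o^5 + 6*o^4 - 5*o^3 - 18*o - 10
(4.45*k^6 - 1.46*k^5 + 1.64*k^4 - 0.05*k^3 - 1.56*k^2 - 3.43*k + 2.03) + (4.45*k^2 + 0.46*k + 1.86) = 4.45*k^6 - 1.46*k^5 + 1.64*k^4 - 0.05*k^3 + 2.89*k^2 - 2.97*k + 3.89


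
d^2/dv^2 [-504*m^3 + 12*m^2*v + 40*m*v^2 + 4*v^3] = 80*m + 24*v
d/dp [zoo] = 0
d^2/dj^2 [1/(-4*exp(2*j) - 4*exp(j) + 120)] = (-2*(2*exp(j) + 1)^2*exp(j) + (4*exp(j) + 1)*(exp(2*j) + exp(j) - 30))*exp(j)/(4*(exp(2*j) + exp(j) - 30)^3)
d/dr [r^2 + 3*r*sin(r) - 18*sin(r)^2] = 3*r*cos(r) + 2*r + 3*sin(r) - 18*sin(2*r)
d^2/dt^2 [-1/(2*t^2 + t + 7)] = 2*(4*t^2 + 2*t - (4*t + 1)^2 + 14)/(2*t^2 + t + 7)^3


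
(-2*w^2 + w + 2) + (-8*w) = -2*w^2 - 7*w + 2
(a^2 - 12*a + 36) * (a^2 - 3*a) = a^4 - 15*a^3 + 72*a^2 - 108*a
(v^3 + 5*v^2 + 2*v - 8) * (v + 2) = v^4 + 7*v^3 + 12*v^2 - 4*v - 16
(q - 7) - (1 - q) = 2*q - 8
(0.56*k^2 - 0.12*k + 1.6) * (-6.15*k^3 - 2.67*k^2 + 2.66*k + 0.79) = -3.444*k^5 - 0.7572*k^4 - 8.03*k^3 - 4.1488*k^2 + 4.1612*k + 1.264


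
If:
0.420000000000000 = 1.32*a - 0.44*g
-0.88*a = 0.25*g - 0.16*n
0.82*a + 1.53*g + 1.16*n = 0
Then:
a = 0.19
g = -0.40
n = 0.40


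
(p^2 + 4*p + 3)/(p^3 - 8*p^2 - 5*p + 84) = (p + 1)/(p^2 - 11*p + 28)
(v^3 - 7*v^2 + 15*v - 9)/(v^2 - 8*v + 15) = (v^2 - 4*v + 3)/(v - 5)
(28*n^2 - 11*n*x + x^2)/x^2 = 28*n^2/x^2 - 11*n/x + 1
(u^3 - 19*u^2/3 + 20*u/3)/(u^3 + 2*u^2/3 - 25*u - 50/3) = u*(3*u - 4)/(3*u^2 + 17*u + 10)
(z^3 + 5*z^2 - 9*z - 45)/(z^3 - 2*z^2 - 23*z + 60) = (z + 3)/(z - 4)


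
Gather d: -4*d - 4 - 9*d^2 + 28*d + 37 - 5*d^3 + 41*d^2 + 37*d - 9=-5*d^3 + 32*d^2 + 61*d + 24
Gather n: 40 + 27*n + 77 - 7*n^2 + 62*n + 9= -7*n^2 + 89*n + 126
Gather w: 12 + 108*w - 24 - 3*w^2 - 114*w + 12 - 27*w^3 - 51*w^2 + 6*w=-27*w^3 - 54*w^2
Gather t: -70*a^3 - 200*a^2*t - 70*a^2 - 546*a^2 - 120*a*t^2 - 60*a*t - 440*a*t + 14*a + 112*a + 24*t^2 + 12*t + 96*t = -70*a^3 - 616*a^2 + 126*a + t^2*(24 - 120*a) + t*(-200*a^2 - 500*a + 108)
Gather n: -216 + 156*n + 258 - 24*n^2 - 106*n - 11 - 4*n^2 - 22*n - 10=-28*n^2 + 28*n + 21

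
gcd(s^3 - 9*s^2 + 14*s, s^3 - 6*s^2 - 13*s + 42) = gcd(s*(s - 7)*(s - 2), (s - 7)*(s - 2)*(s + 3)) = s^2 - 9*s + 14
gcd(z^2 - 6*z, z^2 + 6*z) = z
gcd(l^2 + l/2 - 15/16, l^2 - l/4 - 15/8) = l + 5/4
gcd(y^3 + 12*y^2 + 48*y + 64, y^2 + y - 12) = y + 4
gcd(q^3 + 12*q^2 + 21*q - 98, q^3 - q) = 1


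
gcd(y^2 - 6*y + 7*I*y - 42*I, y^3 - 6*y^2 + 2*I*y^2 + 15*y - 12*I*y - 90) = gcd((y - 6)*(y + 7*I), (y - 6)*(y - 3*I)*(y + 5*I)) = y - 6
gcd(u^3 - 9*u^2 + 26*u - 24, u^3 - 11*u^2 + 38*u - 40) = u^2 - 6*u + 8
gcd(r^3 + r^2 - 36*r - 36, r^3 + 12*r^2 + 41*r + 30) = r^2 + 7*r + 6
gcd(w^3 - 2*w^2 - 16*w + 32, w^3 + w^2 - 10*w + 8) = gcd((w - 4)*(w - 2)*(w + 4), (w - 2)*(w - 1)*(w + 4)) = w^2 + 2*w - 8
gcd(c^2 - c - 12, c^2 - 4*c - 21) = c + 3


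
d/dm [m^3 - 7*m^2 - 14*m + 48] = 3*m^2 - 14*m - 14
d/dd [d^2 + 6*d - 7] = 2*d + 6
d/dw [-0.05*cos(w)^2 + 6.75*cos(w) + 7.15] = (0.1*cos(w) - 6.75)*sin(w)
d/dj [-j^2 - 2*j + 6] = -2*j - 2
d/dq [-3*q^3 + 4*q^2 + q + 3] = -9*q^2 + 8*q + 1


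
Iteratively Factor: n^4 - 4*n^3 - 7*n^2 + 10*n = (n)*(n^3 - 4*n^2 - 7*n + 10) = n*(n + 2)*(n^2 - 6*n + 5) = n*(n - 1)*(n + 2)*(n - 5)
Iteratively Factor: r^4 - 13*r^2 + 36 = (r + 2)*(r^3 - 2*r^2 - 9*r + 18) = (r - 2)*(r + 2)*(r^2 - 9) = (r - 2)*(r + 2)*(r + 3)*(r - 3)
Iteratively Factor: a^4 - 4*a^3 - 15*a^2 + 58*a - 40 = (a - 1)*(a^3 - 3*a^2 - 18*a + 40) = (a - 5)*(a - 1)*(a^2 + 2*a - 8) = (a - 5)*(a - 2)*(a - 1)*(a + 4)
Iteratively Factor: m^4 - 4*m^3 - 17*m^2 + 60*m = (m - 5)*(m^3 + m^2 - 12*m) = (m - 5)*(m + 4)*(m^2 - 3*m) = m*(m - 5)*(m + 4)*(m - 3)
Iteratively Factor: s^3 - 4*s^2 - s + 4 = (s - 1)*(s^2 - 3*s - 4) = (s - 4)*(s - 1)*(s + 1)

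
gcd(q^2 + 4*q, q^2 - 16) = q + 4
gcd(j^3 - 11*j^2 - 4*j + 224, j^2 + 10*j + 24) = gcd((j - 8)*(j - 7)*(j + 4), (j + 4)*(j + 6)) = j + 4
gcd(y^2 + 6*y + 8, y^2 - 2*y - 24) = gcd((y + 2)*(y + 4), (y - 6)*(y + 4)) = y + 4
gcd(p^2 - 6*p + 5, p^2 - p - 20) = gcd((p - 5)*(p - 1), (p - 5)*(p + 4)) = p - 5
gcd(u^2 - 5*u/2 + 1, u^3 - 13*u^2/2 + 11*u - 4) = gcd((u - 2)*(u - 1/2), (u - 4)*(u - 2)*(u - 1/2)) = u^2 - 5*u/2 + 1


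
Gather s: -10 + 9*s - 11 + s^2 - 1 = s^2 + 9*s - 22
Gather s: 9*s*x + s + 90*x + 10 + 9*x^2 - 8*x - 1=s*(9*x + 1) + 9*x^2 + 82*x + 9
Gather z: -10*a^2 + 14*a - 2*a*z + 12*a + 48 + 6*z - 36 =-10*a^2 + 26*a + z*(6 - 2*a) + 12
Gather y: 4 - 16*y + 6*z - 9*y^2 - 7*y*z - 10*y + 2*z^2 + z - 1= -9*y^2 + y*(-7*z - 26) + 2*z^2 + 7*z + 3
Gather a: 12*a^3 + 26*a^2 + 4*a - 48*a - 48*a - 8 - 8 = 12*a^3 + 26*a^2 - 92*a - 16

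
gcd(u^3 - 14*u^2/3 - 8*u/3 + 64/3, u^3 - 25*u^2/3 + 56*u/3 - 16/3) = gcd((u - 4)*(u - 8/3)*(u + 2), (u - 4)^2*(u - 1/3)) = u - 4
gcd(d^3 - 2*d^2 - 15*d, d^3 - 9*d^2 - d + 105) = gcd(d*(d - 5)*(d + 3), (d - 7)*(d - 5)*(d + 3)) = d^2 - 2*d - 15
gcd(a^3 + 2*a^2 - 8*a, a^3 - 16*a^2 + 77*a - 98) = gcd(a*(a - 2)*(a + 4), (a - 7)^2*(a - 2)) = a - 2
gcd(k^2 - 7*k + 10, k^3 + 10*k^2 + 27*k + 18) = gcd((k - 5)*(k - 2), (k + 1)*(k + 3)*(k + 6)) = 1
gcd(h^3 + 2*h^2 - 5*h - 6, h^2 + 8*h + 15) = h + 3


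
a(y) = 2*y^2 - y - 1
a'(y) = 4*y - 1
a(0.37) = -1.10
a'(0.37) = 0.48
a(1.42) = 1.61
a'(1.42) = 4.68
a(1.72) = 3.20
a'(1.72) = 5.88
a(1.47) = 1.85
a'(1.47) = 4.88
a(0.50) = -1.00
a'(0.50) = 1.00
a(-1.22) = 3.20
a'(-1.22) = -5.88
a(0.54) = -0.96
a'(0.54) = 1.16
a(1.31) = 1.12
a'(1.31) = 4.24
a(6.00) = 65.00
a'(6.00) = 23.00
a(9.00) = 152.00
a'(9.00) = 35.00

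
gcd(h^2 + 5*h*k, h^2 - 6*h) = h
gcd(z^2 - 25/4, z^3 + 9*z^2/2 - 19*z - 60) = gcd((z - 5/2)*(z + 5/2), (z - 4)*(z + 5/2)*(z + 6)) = z + 5/2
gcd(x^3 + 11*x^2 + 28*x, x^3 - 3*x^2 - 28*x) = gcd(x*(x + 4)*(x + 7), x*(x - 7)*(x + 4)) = x^2 + 4*x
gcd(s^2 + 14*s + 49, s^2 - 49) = s + 7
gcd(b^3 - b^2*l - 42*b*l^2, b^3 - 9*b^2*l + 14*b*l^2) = b^2 - 7*b*l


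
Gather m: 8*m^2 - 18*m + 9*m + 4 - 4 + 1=8*m^2 - 9*m + 1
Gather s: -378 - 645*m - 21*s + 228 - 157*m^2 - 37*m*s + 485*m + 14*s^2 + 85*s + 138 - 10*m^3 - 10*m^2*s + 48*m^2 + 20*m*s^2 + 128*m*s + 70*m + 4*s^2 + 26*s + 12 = -10*m^3 - 109*m^2 - 90*m + s^2*(20*m + 18) + s*(-10*m^2 + 91*m + 90)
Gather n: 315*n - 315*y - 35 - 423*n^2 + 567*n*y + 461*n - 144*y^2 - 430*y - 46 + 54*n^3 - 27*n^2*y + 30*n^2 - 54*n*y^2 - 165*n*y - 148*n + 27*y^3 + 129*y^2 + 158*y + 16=54*n^3 + n^2*(-27*y - 393) + n*(-54*y^2 + 402*y + 628) + 27*y^3 - 15*y^2 - 587*y - 65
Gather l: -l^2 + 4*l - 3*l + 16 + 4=-l^2 + l + 20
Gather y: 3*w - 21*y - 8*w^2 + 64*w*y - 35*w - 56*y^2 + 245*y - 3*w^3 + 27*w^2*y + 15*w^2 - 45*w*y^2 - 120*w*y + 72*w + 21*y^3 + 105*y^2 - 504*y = -3*w^3 + 7*w^2 + 40*w + 21*y^3 + y^2*(49 - 45*w) + y*(27*w^2 - 56*w - 280)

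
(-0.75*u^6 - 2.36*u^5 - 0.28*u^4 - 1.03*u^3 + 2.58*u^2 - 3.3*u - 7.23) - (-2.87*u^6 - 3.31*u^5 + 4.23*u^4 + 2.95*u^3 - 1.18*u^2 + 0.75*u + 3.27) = 2.12*u^6 + 0.95*u^5 - 4.51*u^4 - 3.98*u^3 + 3.76*u^2 - 4.05*u - 10.5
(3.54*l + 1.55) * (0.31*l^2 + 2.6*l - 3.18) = 1.0974*l^3 + 9.6845*l^2 - 7.2272*l - 4.929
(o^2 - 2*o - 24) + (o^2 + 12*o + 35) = 2*o^2 + 10*o + 11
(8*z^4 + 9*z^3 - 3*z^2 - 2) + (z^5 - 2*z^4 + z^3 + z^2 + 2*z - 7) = z^5 + 6*z^4 + 10*z^3 - 2*z^2 + 2*z - 9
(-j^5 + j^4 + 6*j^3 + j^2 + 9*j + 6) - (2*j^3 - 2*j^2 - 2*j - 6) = -j^5 + j^4 + 4*j^3 + 3*j^2 + 11*j + 12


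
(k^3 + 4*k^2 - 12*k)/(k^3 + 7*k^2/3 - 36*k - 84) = 3*k*(k - 2)/(3*k^2 - 11*k - 42)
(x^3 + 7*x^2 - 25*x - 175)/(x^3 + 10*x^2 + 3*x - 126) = (x^2 - 25)/(x^2 + 3*x - 18)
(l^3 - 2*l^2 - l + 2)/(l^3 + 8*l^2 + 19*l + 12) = (l^2 - 3*l + 2)/(l^2 + 7*l + 12)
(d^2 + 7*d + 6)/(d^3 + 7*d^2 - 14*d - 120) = (d + 1)/(d^2 + d - 20)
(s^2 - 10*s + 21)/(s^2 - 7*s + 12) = (s - 7)/(s - 4)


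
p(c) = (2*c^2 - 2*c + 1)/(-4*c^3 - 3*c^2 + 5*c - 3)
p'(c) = (4*c - 2)/(-4*c^3 - 3*c^2 + 5*c - 3) + (2*c^2 - 2*c + 1)*(12*c^2 + 6*c - 5)/(-4*c^3 - 3*c^2 + 5*c - 3)^2 = (8*c^4 - 16*c^3 + 16*c^2 - 6*c + 1)/(16*c^6 + 24*c^5 - 31*c^4 - 6*c^3 + 43*c^2 - 30*c + 9)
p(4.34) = -0.08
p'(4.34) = 0.01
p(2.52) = -0.12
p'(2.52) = 0.03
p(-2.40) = 0.75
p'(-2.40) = 1.12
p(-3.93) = 0.23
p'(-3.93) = 0.10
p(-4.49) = 0.18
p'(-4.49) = 0.07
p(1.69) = -0.15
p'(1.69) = 0.05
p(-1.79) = 7.97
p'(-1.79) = 124.57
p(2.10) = -0.13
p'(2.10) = 0.04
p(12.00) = -0.04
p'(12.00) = 0.00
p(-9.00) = 0.07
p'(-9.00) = 0.01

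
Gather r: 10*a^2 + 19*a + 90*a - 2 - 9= 10*a^2 + 109*a - 11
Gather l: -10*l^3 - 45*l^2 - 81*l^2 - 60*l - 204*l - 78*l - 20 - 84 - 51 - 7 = -10*l^3 - 126*l^2 - 342*l - 162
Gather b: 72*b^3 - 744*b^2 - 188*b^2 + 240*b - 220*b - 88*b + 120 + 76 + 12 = 72*b^3 - 932*b^2 - 68*b + 208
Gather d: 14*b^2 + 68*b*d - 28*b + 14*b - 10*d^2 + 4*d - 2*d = 14*b^2 - 14*b - 10*d^2 + d*(68*b + 2)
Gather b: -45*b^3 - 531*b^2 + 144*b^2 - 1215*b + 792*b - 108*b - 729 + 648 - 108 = -45*b^3 - 387*b^2 - 531*b - 189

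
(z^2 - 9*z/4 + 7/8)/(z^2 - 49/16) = 2*(2*z - 1)/(4*z + 7)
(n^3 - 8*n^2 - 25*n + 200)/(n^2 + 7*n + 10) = (n^2 - 13*n + 40)/(n + 2)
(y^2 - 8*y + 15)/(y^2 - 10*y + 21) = (y - 5)/(y - 7)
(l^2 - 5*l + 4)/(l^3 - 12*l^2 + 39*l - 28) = 1/(l - 7)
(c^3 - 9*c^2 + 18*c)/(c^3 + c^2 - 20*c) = (c^2 - 9*c + 18)/(c^2 + c - 20)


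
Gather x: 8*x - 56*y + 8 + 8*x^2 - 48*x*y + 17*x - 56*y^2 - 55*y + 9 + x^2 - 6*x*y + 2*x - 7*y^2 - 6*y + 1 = 9*x^2 + x*(27 - 54*y) - 63*y^2 - 117*y + 18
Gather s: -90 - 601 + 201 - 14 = -504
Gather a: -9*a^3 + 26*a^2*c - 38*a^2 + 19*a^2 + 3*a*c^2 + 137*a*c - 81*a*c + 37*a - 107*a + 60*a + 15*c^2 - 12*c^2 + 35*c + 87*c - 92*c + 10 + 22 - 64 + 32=-9*a^3 + a^2*(26*c - 19) + a*(3*c^2 + 56*c - 10) + 3*c^2 + 30*c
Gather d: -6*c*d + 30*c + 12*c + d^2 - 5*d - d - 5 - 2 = 42*c + d^2 + d*(-6*c - 6) - 7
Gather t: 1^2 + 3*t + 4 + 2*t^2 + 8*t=2*t^2 + 11*t + 5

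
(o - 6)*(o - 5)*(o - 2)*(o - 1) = o^4 - 14*o^3 + 65*o^2 - 112*o + 60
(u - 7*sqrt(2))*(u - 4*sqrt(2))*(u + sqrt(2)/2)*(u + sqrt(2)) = u^4 - 19*sqrt(2)*u^3/2 + 24*u^2 + 73*sqrt(2)*u + 56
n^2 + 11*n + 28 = (n + 4)*(n + 7)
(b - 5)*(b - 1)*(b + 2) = b^3 - 4*b^2 - 7*b + 10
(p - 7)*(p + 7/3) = p^2 - 14*p/3 - 49/3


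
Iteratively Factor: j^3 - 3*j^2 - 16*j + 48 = (j + 4)*(j^2 - 7*j + 12) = (j - 4)*(j + 4)*(j - 3)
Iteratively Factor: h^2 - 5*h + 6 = (h - 2)*(h - 3)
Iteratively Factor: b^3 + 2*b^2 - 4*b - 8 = (b + 2)*(b^2 - 4) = (b - 2)*(b + 2)*(b + 2)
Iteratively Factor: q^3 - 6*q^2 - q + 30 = (q - 3)*(q^2 - 3*q - 10) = (q - 3)*(q + 2)*(q - 5)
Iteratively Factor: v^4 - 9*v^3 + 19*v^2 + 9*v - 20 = (v - 1)*(v^3 - 8*v^2 + 11*v + 20) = (v - 4)*(v - 1)*(v^2 - 4*v - 5) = (v - 5)*(v - 4)*(v - 1)*(v + 1)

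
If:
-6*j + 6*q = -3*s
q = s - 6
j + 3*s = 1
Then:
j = -11/3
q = -40/9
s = 14/9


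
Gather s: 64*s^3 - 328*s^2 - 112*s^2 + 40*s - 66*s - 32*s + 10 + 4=64*s^3 - 440*s^2 - 58*s + 14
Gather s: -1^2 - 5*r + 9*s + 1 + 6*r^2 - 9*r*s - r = 6*r^2 - 6*r + s*(9 - 9*r)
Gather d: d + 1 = d + 1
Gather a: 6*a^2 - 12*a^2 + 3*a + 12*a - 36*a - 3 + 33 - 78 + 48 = -6*a^2 - 21*a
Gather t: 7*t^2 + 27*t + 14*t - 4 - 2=7*t^2 + 41*t - 6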